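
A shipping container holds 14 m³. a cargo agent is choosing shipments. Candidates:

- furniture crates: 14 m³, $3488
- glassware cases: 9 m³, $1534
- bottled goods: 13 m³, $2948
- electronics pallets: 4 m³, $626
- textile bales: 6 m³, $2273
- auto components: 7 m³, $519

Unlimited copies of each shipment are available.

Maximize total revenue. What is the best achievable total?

4546

2×textile bales uses 12 of the 14 m³ and totals 4546.
Nothing else within 14 m³ beats 4546.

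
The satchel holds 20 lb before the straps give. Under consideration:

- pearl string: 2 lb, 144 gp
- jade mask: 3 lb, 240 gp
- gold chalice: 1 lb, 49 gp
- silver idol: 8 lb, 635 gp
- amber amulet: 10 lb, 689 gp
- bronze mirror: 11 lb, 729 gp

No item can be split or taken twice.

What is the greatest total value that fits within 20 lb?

Filling by ratio: pearl string + jade mask + gold chalice + silver idol for 1068, with 6 lb left unused.
Dropping jade mask and gold chalice frees 4 lb; slotting in amber amulet (10 lb) lifts the total to 1468 at 20 lb.

1468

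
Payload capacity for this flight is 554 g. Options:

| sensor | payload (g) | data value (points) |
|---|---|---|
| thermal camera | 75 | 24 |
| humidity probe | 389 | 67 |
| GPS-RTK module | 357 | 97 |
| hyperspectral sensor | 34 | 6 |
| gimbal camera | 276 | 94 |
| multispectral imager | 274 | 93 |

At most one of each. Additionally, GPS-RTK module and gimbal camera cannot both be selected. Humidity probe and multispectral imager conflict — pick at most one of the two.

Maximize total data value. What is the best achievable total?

187

Ranking by ratio (data value/g): gimbal camera 0.34, multispectral imager 0.34, thermal camera 0.32, GPS-RTK module 0.27.
Taking gimbal camera + multispectral imager: 550 g used, 187 in data value.
Nothing else feasible within 554 g beats 187.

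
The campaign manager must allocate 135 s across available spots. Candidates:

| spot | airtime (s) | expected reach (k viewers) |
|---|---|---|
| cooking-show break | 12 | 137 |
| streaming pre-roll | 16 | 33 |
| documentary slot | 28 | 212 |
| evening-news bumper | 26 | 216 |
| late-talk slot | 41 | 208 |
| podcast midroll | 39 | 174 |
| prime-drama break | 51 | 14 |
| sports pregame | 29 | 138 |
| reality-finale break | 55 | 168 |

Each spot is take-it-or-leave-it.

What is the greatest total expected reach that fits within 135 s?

877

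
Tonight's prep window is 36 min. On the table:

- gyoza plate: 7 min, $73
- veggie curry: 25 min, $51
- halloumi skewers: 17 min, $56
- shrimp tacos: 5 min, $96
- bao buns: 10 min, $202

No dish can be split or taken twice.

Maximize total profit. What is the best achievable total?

Taking gyoza plate + shrimp tacos + bao buns: 22 min used, 371 in profit.

371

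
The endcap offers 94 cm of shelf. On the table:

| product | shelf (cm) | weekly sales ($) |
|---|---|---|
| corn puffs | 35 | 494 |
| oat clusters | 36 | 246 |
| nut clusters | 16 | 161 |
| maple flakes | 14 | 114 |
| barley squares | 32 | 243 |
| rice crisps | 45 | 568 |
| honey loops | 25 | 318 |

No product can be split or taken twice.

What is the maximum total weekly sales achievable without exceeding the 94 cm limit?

1176

Ranking by ratio (weekly sales/cm): corn puffs 14.11, honey loops 12.72, rice crisps 12.62, nut clusters 10.06.
A density-first pass picks corn puffs + nut clusters + maple flakes + honey loops — 1087 at 90 cm.
Dropping nut clusters and honey loops frees 41 cm; slotting in rice crisps (45 cm) lifts the total to 1176 at 94 cm.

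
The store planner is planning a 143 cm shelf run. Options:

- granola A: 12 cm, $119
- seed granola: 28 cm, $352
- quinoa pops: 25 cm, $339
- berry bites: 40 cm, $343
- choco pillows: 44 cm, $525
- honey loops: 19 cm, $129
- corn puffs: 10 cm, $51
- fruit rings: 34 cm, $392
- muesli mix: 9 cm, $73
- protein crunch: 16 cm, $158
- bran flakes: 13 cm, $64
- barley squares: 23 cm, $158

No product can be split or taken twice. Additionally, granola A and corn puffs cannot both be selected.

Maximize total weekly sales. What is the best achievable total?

1727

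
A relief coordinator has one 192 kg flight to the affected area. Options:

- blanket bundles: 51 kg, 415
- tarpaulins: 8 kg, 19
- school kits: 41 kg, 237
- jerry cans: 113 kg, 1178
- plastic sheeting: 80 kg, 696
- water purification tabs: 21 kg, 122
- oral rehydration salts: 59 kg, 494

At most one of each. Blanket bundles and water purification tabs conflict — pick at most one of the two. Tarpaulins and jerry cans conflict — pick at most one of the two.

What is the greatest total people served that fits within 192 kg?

Jerry cans + oral rehydration salts uses 172 of the 192 kg and totals 1672.

1672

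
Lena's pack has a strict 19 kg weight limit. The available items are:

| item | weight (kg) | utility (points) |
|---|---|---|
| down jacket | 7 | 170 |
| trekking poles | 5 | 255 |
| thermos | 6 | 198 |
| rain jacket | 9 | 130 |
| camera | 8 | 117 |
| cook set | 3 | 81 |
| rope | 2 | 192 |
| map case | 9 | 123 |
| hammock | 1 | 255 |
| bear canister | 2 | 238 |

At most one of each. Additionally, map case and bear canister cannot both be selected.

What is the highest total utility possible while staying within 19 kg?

1219

Ranking by ratio (utility/kg): hammock 255.00, bear canister 119.00, rope 96.00.
The ratio ordering already packs tightly: trekking poles + thermos + cook set + rope + hammock + bear canister, 19 kg, 1219.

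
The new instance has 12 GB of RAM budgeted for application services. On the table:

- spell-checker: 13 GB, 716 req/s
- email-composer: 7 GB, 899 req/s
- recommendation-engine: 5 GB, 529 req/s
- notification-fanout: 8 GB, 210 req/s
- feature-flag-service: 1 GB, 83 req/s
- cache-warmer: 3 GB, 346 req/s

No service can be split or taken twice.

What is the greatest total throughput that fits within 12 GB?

1428

A density-first pass picks email-composer + feature-flag-service + cache-warmer — 1328 at 11 GB.
Dropping feature-flag-service and cache-warmer frees 4 GB; slotting in recommendation-engine (5 GB) lifts the total to 1428 at 12 GB.
No other feasible combination exceeds 1428.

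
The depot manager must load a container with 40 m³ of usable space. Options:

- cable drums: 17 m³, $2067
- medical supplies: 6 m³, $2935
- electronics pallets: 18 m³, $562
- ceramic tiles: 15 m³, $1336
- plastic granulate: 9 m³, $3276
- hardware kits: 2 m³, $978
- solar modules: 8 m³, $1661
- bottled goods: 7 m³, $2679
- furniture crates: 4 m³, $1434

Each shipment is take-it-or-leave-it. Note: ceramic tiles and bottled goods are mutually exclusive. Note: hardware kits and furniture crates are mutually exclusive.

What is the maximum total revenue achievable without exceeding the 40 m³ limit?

11985

Density check — medical supplies 489.17, hardware kits 489.00, bottled goods 382.71, plastic granulate 364.00 are the best per m³.
Medical supplies + plastic granulate + solar modules + bottled goods + furniture crates uses 34 of the 40 m³ and totals 11985.
That's the maximum — no feasible swap from here does better than 11985.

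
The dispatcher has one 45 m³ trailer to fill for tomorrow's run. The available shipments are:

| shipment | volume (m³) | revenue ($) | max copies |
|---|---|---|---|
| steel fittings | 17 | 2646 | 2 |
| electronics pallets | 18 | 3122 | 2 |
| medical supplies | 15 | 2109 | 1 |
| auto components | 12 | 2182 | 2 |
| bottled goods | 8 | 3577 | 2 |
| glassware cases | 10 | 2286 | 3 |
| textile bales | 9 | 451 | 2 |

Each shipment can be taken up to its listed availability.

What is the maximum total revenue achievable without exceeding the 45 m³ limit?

12562

Density check — bottled goods 447.12, glassware cases 228.60, auto components 181.83, electronics pallets 173.44 are the best per m³.
Taking the top-ratio shipments first gives 2×bottled goods + 2×glassware cases + textile bales for 12177 (45 m³).
Dropping glassware cases and textile bales frees 19 m³; slotting in electronics pallets (18 m³) lifts the total to 12562 at 44 m³.
Nothing else within 45 m³ beats 12562.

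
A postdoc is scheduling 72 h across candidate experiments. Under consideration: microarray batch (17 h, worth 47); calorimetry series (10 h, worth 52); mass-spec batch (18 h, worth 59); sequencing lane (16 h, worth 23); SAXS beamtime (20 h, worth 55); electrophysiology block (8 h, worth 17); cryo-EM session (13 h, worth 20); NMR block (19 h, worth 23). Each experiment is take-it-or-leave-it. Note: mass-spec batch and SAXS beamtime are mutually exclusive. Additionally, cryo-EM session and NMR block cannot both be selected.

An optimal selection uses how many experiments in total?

5

The maximum expected citations within 72 h is 198.
One optimal bundle: microarray batch + calorimetry series + mass-spec batch + sequencing lane + electrophysiology block (69 h).
Every optimal selection uses 5 experiments.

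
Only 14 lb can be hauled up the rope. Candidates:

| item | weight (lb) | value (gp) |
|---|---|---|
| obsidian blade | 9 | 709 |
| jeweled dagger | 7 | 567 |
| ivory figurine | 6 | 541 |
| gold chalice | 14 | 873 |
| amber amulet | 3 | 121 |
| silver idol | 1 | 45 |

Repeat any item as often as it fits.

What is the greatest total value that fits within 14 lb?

1172

2×ivory figurine + 2×silver idol uses 14 of the 14 lb and totals 1172.
No other feasible combination exceeds 1172.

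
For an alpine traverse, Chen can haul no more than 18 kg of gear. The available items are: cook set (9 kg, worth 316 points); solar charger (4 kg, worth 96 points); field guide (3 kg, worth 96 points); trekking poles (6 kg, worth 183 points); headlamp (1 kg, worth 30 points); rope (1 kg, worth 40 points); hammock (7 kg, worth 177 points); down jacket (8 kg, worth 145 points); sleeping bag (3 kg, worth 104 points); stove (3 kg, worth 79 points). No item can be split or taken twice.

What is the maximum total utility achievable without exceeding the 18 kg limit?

603

Ranking by ratio (utility/kg): rope 40.00, cook set 35.11, sleeping bag 34.67.
The ratio heuristic lands on cook set + field guide + headlamp + rope + sleeping bag (586) but leaves 1 kg idle.
The 5 kg tied up in field guide and headlamp and rope is better spent on trekking poles — total rises to 603 (18 kg).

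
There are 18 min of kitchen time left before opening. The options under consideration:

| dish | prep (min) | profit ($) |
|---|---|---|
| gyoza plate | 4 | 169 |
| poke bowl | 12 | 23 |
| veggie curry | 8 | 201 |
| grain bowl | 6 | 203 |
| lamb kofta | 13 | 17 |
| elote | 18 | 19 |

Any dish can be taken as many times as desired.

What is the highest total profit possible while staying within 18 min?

Taking the top-ratio dishes first gives 4×gyoza plate for 676 (16 min).
Dropping gyoza plate frees 4 min; slotting in grain bowl (6 min) lifts the total to 710 at 18 min.
Nothing else within 18 min beats 710.

710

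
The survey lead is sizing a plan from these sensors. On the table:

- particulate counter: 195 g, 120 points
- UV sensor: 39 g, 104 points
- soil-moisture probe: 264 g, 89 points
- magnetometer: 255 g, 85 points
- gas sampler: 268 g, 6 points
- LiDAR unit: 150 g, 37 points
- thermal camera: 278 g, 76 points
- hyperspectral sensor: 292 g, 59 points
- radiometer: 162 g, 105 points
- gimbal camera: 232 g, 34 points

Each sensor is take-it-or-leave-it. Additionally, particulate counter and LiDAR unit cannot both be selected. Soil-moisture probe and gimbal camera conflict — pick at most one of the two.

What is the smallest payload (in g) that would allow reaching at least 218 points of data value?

234

Minimise g subject to total data value ≥ 218.
particulate counter + UV sensor reaches 224 using 234 g.
No combination under 234 g hits 218.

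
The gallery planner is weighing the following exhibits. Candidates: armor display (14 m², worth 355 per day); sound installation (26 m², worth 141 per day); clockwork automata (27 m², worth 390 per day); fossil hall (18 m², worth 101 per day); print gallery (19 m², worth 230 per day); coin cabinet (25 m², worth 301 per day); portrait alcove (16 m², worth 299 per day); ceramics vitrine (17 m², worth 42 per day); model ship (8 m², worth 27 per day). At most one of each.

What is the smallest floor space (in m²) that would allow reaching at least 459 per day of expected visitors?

Look for the lowest-floor combination reaching 459.
armor display + portrait alcove reaches 654 using 30 m².
Below 30 m² the best achievable stays under 459.

30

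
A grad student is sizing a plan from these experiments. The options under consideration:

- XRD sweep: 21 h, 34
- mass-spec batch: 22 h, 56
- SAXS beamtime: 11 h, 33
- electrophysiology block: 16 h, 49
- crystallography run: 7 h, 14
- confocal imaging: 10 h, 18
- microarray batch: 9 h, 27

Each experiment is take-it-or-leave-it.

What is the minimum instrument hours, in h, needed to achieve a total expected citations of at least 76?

25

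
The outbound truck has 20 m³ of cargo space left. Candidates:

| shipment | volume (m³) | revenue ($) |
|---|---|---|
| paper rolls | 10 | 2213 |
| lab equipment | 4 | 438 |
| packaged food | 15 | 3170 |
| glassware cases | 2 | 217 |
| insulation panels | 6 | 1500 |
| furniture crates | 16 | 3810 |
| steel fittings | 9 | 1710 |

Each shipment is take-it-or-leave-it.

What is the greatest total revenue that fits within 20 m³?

Ranking by ratio (revenue/m³): insulation panels 250.00, furniture crates 238.12, paper rolls 221.30.
A density-first pass picks paper rolls + lab equipment + insulation panels — 4151 at 20 m³.
Replace paper rolls and insulation panels with furniture crates: the trade gains 97 net, giving 4248 at 20 m³.

4248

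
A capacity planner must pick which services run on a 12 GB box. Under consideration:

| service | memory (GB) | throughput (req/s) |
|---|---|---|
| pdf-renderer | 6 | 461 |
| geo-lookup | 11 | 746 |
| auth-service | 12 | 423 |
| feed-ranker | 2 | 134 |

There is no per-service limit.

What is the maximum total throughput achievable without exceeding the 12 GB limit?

922

By throughput per GB: pdf-renderer 76.83, geo-lookup 67.82, feed-ranker 67.00, auth-service 35.25 lead.
2×pdf-renderer uses 12 of the 12 GB and totals 922.
Nothing else within 12 GB beats 922.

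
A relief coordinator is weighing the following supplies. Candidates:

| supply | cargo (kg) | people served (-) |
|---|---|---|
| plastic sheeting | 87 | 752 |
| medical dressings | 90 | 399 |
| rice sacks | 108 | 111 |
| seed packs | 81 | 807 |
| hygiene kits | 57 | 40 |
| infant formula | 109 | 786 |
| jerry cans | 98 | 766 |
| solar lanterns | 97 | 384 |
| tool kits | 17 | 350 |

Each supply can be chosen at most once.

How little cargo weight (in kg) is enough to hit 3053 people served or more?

373

Minimise kg subject to total people served ≥ 3053.
plastic sheeting + medical dressings + seed packs + jerry cans + tool kits reaches 3074 using 373 kg.
Any bundle with less than 373 kg falls short of 3053.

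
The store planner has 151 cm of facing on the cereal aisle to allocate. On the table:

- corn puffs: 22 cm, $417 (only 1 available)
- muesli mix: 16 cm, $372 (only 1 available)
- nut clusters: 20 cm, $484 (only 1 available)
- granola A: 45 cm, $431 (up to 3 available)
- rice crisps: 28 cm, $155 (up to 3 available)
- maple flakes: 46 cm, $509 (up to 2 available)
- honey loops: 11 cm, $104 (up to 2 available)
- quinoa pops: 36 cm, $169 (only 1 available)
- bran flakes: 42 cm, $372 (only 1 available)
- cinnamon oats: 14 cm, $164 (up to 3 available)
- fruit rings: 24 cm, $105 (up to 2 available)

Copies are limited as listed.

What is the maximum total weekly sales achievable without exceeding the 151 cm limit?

2291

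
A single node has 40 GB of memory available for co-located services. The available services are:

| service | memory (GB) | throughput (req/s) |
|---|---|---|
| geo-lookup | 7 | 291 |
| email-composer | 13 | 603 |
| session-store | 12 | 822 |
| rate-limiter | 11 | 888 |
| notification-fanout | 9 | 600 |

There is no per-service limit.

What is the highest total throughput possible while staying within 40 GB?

2976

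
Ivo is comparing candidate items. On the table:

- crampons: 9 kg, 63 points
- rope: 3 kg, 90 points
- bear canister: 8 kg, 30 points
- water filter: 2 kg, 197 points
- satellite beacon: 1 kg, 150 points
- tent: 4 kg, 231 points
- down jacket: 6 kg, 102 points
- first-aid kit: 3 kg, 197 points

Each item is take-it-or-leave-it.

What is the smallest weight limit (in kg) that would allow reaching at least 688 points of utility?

10

Look for the lowest-weight combination reaching 688.
water filter + satellite beacon + tent + first-aid kit: 775 utility at 10 kg.
Any bundle with less than 10 kg falls short of 688.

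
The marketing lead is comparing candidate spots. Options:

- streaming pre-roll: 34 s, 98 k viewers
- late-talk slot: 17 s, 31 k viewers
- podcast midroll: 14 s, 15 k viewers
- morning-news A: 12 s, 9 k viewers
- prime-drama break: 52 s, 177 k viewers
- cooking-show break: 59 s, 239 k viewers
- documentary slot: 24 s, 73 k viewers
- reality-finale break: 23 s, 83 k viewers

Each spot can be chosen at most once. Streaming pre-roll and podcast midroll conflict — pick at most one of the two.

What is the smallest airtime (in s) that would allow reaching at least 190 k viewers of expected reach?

59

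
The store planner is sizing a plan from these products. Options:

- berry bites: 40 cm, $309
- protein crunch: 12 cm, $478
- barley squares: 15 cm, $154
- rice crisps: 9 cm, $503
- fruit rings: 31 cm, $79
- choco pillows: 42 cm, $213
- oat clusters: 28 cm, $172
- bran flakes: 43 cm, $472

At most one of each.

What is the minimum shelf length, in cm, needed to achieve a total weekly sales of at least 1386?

64

Look for the lowest-shelf combination reaching 1386.
protein crunch + rice crisps + bran flakes: 1453 weekly sales at 64 cm.
Below 64 cm the best achievable stays under 1386.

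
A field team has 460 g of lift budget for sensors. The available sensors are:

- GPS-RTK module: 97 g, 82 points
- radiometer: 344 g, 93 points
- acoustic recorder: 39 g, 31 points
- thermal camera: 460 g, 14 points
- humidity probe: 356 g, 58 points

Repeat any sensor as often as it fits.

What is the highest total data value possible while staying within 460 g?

370

A density-first pass picks 4×GPS-RTK module + acoustic recorder — 359 at 427 g.
Dropping GPS-RTK module frees 97 g; slotting in 3×acoustic recorder (117 g) lifts the total to 370 at 447 g.
No other feasible combination exceeds 370.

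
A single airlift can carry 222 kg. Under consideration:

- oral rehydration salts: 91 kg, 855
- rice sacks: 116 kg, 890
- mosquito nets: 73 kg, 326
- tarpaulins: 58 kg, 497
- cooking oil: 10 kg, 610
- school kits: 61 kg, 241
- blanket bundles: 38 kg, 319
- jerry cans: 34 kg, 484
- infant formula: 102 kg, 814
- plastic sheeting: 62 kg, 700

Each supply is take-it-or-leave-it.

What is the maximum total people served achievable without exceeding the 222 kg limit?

A density-first pass picks oral rehydration salts + cooking oil + jerry cans + plastic sheeting — 2649 at 197 kg.
Dropping oral rehydration salts frees 91 kg; slotting in rice sacks (116 kg) lifts the total to 2684 at 222 kg.
That's the maximum — no swap from here does better than 2684.

2684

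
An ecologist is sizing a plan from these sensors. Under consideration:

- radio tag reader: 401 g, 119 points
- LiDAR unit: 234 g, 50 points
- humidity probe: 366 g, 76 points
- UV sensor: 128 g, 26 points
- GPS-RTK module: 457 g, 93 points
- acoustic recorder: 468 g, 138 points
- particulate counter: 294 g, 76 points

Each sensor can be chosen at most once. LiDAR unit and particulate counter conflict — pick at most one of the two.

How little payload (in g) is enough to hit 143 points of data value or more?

529

Look for the lowest-payload combination reaching 143.
radio tag reader + UV sensor reaches 145 using 529 g.
Below 529 g the best achievable stays under 143.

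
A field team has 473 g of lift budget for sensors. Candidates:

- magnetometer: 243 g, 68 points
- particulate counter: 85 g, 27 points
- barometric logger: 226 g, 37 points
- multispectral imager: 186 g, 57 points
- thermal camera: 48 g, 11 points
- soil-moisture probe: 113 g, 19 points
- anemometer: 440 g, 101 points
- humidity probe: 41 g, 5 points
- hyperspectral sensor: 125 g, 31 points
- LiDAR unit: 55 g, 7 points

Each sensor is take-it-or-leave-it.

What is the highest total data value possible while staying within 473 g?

130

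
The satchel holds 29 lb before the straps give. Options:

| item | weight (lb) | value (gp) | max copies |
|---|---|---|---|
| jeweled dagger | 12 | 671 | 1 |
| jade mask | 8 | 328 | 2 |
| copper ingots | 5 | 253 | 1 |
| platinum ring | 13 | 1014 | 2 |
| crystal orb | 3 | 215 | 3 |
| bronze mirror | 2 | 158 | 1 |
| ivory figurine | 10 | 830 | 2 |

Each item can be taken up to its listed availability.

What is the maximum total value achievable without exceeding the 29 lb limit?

2305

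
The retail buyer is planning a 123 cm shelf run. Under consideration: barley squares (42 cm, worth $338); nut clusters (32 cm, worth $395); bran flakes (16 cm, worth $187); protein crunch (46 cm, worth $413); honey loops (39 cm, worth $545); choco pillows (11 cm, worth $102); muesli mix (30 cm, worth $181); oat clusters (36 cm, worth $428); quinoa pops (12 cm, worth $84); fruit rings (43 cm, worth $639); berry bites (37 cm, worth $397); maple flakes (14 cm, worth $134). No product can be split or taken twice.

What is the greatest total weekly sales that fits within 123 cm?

1612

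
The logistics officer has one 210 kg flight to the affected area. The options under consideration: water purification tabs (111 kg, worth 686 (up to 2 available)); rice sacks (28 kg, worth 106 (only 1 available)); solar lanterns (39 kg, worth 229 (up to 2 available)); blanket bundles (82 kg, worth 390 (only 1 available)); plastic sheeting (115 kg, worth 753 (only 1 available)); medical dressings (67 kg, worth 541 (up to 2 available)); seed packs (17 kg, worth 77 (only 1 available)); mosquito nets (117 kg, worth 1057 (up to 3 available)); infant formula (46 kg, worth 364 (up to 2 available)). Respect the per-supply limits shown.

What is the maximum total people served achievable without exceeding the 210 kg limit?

1785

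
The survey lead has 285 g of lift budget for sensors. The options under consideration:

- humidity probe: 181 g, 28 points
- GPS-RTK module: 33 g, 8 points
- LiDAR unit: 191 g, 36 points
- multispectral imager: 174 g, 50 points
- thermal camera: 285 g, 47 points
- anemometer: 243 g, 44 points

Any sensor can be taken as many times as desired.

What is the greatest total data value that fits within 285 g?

74

The ratio ordering already packs tightly: 3×GPS-RTK module + multispectral imager, 273 g, 74.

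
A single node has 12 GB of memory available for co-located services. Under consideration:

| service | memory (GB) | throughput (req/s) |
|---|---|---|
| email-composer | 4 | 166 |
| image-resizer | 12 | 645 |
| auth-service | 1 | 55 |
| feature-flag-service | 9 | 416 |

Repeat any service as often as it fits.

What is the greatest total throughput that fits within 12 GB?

660

12×auth-service uses 12 of the 12 GB and totals 660.
Nothing else within 12 GB beats 660.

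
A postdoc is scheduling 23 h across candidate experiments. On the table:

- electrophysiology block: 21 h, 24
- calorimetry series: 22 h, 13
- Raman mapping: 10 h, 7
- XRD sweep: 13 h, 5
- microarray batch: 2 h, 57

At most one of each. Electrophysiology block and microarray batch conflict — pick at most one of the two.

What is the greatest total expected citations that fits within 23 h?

64

Density check — microarray batch 28.50, electrophysiology block 1.14, Raman mapping 0.70, calorimetry series 0.59 are the best per h.
Taking Raman mapping + microarray batch: 12 h used, 64 in expected citations.
The spare 11 h is too small for any remaining experiment, and no feasible exchange beats 64.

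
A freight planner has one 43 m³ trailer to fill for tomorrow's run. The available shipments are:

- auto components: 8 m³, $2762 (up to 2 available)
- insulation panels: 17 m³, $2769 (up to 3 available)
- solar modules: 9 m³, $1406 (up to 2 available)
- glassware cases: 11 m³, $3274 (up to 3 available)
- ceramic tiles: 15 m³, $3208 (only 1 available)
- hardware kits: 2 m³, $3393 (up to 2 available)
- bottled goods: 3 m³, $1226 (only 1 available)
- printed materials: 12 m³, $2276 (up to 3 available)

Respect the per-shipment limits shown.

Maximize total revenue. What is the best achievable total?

Density check — hardware kits 1696.50, bottled goods 408.67, auto components 345.25 are the best per m³.
Greedy by ratio would take 2×auto components + solar modules + glassware cases + 2×hardware kits + bottled goods: 43 m³ used, total 18216.
Replace solar modules and bottled goods with glassware cases: the trade gains 642 net, giving 18858 at 42 m³.

18858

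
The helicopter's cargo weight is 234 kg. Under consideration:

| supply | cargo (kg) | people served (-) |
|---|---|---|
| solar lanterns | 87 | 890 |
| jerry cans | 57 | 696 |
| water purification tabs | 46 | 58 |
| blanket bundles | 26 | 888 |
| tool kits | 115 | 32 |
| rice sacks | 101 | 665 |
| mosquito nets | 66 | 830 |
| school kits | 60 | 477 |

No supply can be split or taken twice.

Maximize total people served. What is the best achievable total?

2951

Density check — blanket bundles 34.15, mosquito nets 12.58, jerry cans 12.21 are the best per kg.
The ratio heuristic lands on jerry cans + blanket bundles + mosquito nets + school kits (2891) but leaves 25 kg idle.
Replace mosquito nets with solar lanterns: the trade gains 60 net, giving 2951 at 230 kg.
That's the maximum — no swap from here does better than 2951.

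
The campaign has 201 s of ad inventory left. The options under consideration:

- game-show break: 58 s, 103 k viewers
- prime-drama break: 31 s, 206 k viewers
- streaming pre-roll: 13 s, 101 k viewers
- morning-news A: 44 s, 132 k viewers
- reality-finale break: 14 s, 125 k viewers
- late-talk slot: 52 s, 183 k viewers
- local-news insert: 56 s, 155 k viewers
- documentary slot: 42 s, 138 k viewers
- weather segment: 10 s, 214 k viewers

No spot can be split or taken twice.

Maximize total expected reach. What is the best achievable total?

998

Density check — weather segment 21.40, reality-finale break 8.93, streaming pre-roll 7.77 are the best per s.
Filling by ratio: prime-drama break + streaming pre-roll + reality-finale break + late-talk slot + documentary slot + weather segment for 967, with 39 s left unused.
The 13 s tied up in streaming pre-roll is better spent on morning-news A — total rises to 998 (193 s).
The closest alternative, prime-drama break + streaming pre-roll + reality-finale break + late-talk slot + local-news insert + weather segment, reaches only 984.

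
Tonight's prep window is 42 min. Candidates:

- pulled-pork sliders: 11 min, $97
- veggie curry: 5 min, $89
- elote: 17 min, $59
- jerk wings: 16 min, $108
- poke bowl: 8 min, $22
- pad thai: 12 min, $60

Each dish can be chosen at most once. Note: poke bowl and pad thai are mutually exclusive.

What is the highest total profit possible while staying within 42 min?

Pulled-pork sliders + veggie curry + jerk wings + poke bowl uses 40 of the 42 min and totals 316.
The spare 2 min is too small for any remaining dish, and no feasible exchange beats 316.

316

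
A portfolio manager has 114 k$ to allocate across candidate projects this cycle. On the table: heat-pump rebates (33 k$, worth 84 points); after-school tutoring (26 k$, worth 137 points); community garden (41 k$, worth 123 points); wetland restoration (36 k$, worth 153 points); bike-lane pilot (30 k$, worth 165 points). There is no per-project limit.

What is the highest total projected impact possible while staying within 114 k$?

604

Ranking by ratio (projected impact/k$): bike-lane pilot 5.50, after-school tutoring 5.27, wetland restoration 4.25, community garden 3.00.
The ratio heuristic lands on 3×bike-lane pilot (495) but leaves 24 k$ idle.
Dropping bike-lane pilot frees 30 k$; slotting in 2×after-school tutoring (52 k$) lifts the total to 604 at 112 k$.
Every other selection either busts 114 k$ or fails to beat 604.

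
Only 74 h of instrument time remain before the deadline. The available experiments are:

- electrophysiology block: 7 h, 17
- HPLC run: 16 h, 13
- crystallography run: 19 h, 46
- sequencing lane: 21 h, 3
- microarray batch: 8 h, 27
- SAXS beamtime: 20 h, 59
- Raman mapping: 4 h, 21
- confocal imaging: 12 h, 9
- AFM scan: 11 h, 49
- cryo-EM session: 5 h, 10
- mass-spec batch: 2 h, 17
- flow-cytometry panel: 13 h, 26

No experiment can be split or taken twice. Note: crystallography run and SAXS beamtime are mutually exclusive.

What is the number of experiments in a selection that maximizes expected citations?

Best achievable expected citations is 226.
For example electrophysiology block + microarray batch + SAXS beamtime + Raman mapping + AFM scan + cryo-EM session + mass-spec batch + flow-cytometry panel achieves it, using 70 h.
Any selection reaching 226 contains exactly 8 experiments.

8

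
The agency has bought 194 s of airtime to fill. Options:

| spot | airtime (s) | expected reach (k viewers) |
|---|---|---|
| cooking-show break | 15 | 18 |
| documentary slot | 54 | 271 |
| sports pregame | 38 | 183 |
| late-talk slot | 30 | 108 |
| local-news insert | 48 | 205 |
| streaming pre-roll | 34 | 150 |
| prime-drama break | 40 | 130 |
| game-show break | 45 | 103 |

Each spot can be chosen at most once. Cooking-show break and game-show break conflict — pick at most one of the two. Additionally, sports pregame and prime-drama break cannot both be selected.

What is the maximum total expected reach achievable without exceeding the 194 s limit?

Cooking-show break + documentary slot + sports pregame + local-news insert + streaming pre-roll uses 189 of the 194 s and totals 827.
That's the maximum — no feasible swap from here does better than 827.

827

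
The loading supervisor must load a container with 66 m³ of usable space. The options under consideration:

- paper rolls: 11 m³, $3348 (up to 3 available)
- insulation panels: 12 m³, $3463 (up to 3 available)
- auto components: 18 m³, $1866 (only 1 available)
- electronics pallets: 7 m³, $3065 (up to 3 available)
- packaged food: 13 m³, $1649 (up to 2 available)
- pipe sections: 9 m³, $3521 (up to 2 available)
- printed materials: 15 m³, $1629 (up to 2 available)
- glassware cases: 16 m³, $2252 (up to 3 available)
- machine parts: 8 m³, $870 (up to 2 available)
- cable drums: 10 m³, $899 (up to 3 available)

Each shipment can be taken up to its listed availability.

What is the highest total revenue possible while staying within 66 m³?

Ranking by ratio (revenue/m³): electronics pallets 437.86, pipe sections 391.22, paper rolls 304.36.
The ratio heuristic lands on 2×paper rolls + 3×electronics pallets + 2×pipe sections (22933) but leaves 5 m³ idle.
The 7 m³ tied up in electronics pallets is better spent on insulation panels — total rises to 23331 (66 m³).
No other feasible combination exceeds 23331.

23331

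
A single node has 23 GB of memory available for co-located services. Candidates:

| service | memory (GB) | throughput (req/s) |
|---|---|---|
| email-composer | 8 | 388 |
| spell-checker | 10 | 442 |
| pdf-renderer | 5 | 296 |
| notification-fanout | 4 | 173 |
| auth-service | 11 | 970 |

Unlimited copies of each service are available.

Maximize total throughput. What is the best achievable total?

1940

Taking 2×auth-service: 22 GB used, 1940 in throughput.
The spare 1 GB is too small for any remaining service, and no exchange beats 1940.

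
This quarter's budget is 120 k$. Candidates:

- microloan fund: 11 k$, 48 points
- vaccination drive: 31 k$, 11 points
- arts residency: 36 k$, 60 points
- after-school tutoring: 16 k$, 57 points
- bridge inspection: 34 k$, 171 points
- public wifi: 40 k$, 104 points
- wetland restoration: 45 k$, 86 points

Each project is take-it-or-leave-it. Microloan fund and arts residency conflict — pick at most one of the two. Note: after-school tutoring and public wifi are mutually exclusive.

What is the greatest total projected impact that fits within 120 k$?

362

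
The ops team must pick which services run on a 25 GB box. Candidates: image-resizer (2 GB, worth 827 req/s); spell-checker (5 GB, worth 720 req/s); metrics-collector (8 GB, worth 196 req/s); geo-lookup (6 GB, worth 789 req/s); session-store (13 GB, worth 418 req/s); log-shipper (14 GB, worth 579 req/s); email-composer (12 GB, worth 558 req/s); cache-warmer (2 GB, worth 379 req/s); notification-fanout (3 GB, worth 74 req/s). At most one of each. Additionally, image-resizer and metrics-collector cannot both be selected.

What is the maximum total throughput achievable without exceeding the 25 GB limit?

2894

Filling by ratio: image-resizer + spell-checker + geo-lookup + cache-warmer + notification-fanout for 2789, with 7 GB left unused.
The 5 GB tied up in cache-warmer and notification-fanout is better spent on email-composer — total rises to 2894 (25 GB).
Nothing else feasible within 25 GB beats 2894.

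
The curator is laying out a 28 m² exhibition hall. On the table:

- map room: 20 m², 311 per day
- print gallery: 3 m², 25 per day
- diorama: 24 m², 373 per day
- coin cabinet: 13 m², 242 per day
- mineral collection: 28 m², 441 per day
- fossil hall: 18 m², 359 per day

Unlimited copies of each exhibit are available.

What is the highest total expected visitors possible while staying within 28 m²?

484

Ranking by ratio (expected visitors/m²): fossil hall 19.94, coin cabinet 18.62, mineral collection 15.75, map room 15.55.
Greedy by ratio would take 3×print gallery + fossil hall: 27 m² used, total 434.
The 27 m² tied up in 3×print gallery and fossil hall is better spent on 2×coin cabinet — total rises to 484 (26 m²).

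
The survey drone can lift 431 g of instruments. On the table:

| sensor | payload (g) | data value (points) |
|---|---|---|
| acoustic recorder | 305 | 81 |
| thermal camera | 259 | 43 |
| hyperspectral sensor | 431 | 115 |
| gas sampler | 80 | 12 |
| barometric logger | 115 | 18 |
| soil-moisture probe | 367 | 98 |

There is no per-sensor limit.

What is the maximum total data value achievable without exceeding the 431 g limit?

Density check — soil-moisture probe 0.27, hyperspectral sensor 0.27, acoustic recorder 0.27 are the best per g.
The ratio heuristic lands on soil-moisture probe (98) but leaves 64 g idle.
Dropping soil-moisture probe frees 367 g; slotting in hyperspectral sensor (431 g) lifts the total to 115 at 431 g.
Nothing else within 431 g beats 115.

115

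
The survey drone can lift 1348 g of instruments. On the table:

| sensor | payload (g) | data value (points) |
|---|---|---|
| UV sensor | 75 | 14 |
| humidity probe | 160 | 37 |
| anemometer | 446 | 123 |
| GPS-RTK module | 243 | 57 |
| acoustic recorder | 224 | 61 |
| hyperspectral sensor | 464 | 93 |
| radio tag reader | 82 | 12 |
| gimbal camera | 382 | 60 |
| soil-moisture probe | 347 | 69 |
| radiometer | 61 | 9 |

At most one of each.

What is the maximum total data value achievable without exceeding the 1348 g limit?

A density-first pass picks UV sensor + humidity probe + anemometer + GPS-RTK module + acoustic recorder + radio tag reader + radiometer — 313 at 1291 g.
Dropping humidity probe and radio tag reader and radiometer frees 303 g; slotting in soil-moisture probe (347 g) lifts the total to 324 at 1335 g.
Runner-up anemometer + GPS-RTK module + acoustic recorder + radio tag reader + soil-moisture probe tops out at 322.

324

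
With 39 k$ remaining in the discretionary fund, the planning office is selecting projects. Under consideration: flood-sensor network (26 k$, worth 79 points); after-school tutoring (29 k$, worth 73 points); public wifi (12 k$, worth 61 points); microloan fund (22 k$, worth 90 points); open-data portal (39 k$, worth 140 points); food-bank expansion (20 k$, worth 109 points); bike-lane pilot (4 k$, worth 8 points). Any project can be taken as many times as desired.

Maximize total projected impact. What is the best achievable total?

183

Greedy by ratio would take public wifi + food-bank expansion + bike-lane pilot: 36 k$ used, total 178.
Replace food-bank expansion and bike-lane pilot with 2×public wifi: the trade gains 5 net, giving 183 at 36 k$.
The spare 3 k$ is too small for any remaining project, and no exchange beats 183.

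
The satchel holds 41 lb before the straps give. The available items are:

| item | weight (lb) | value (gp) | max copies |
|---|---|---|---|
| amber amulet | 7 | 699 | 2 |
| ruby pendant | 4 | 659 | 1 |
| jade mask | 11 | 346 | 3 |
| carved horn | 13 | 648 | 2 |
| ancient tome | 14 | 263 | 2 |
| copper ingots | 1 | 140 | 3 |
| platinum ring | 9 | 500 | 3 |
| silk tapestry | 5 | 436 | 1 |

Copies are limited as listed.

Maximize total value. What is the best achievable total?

Density check — ruby pendant 164.75, copper ingots 140.00, amber amulet 99.86 are the best per lb.
Taking the top-ratio items first gives 2×amber amulet + ruby pendant + 3×copper ingots + platinum ring + silk tapestry for 3413 (35 lb).
The 9 lb tied up in platinum ring is better spent on carved horn — total rises to 3561 (39 lb).
Nothing else within 41 lb beats 3561.

3561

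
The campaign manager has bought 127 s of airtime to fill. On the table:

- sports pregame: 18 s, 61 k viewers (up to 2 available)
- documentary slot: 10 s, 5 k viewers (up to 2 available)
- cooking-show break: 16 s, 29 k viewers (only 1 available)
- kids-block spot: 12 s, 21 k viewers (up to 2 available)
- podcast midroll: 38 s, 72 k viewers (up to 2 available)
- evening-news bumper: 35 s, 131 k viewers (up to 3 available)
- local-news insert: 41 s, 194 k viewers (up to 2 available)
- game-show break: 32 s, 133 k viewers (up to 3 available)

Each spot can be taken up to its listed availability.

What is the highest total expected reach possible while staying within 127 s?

542

Best packing: kids-block spot + 2×local-news insert + game-show break — 126 s, 542 total.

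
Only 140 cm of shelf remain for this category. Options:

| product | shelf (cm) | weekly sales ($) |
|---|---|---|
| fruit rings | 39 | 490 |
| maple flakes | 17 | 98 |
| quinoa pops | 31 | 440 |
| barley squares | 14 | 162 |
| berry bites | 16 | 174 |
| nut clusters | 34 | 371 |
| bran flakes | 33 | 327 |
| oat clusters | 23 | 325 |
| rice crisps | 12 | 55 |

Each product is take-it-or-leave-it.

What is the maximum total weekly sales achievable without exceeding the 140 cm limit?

1744

Greedy by ratio would take fruit rings + maple flakes + quinoa pops + barley squares + berry bites + oat clusters: 140 cm used, total 1689.
Dropping maple flakes and berry bites frees 33 cm; slotting in bran flakes (33 cm) lifts the total to 1744 at 140 cm.
Next best is fruit rings + maple flakes + quinoa pops + barley squares + berry bites + oat clusters at 1689 (140 cm) — short by 55.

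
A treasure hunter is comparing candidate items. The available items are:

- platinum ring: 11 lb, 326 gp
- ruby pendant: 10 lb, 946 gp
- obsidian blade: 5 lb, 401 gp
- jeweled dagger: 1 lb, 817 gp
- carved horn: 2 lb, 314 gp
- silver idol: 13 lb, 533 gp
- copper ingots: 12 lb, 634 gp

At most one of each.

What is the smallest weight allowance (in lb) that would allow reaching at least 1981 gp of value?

Look for the lowest-weight combination reaching 1981.
ruby pendant + jeweled dagger + carved horn: 2077 value at 13 lb.
Below 13 lb the best achievable stays under 1981.

13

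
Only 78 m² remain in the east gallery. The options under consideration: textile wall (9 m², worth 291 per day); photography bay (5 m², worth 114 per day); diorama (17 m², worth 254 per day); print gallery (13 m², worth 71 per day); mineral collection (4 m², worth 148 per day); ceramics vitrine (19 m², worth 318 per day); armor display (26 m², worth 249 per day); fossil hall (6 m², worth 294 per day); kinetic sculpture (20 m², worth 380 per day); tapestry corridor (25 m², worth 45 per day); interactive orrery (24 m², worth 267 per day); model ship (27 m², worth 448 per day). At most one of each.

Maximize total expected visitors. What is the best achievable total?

1685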